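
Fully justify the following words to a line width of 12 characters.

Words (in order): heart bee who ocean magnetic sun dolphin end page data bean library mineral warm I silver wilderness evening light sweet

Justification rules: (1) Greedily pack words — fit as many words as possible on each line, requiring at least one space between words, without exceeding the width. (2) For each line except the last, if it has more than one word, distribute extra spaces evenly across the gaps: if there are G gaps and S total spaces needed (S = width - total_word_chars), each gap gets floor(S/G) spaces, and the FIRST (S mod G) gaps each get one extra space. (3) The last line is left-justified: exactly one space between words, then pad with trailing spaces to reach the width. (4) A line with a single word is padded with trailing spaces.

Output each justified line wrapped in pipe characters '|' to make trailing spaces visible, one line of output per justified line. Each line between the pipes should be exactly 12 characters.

Line 1: ['heart', 'bee'] (min_width=9, slack=3)
Line 2: ['who', 'ocean'] (min_width=9, slack=3)
Line 3: ['magnetic', 'sun'] (min_width=12, slack=0)
Line 4: ['dolphin', 'end'] (min_width=11, slack=1)
Line 5: ['page', 'data'] (min_width=9, slack=3)
Line 6: ['bean', 'library'] (min_width=12, slack=0)
Line 7: ['mineral', 'warm'] (min_width=12, slack=0)
Line 8: ['I', 'silver'] (min_width=8, slack=4)
Line 9: ['wilderness'] (min_width=10, slack=2)
Line 10: ['evening'] (min_width=7, slack=5)
Line 11: ['light', 'sweet'] (min_width=11, slack=1)

Answer: |heart    bee|
|who    ocean|
|magnetic sun|
|dolphin  end|
|page    data|
|bean library|
|mineral warm|
|I     silver|
|wilderness  |
|evening     |
|light sweet |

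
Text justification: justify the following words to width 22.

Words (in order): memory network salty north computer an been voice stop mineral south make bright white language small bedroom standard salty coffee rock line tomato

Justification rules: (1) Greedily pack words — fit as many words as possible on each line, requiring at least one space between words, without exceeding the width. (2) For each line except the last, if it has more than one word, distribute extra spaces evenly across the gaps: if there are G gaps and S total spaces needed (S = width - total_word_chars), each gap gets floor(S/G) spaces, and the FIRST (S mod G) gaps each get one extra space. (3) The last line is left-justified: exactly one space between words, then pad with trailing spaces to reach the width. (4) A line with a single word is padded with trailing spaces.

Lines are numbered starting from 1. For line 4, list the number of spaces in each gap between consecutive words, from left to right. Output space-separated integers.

Line 1: ['memory', 'network', 'salty'] (min_width=20, slack=2)
Line 2: ['north', 'computer', 'an', 'been'] (min_width=22, slack=0)
Line 3: ['voice', 'stop', 'mineral'] (min_width=18, slack=4)
Line 4: ['south', 'make', 'bright'] (min_width=17, slack=5)
Line 5: ['white', 'language', 'small'] (min_width=20, slack=2)
Line 6: ['bedroom', 'standard', 'salty'] (min_width=22, slack=0)
Line 7: ['coffee', 'rock', 'line'] (min_width=16, slack=6)
Line 8: ['tomato'] (min_width=6, slack=16)

Answer: 4 3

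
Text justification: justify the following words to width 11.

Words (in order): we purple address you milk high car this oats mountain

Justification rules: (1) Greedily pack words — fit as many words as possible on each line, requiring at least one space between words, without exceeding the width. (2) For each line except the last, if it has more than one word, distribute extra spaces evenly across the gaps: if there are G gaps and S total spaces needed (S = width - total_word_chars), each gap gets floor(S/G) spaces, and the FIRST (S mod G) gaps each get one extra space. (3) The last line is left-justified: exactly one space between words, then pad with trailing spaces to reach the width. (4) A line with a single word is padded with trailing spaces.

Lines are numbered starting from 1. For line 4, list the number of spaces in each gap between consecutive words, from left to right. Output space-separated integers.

Answer: 4

Derivation:
Line 1: ['we', 'purple'] (min_width=9, slack=2)
Line 2: ['address', 'you'] (min_width=11, slack=0)
Line 3: ['milk', 'high'] (min_width=9, slack=2)
Line 4: ['car', 'this'] (min_width=8, slack=3)
Line 5: ['oats'] (min_width=4, slack=7)
Line 6: ['mountain'] (min_width=8, slack=3)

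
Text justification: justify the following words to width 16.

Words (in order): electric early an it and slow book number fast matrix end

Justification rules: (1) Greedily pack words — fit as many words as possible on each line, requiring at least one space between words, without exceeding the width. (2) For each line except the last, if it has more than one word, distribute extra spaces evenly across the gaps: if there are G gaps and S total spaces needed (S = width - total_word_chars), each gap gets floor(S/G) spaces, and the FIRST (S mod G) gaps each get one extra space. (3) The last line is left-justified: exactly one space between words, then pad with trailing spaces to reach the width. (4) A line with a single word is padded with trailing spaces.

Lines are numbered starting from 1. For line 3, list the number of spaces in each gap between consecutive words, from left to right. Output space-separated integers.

Line 1: ['electric', 'early'] (min_width=14, slack=2)
Line 2: ['an', 'it', 'and', 'slow'] (min_width=14, slack=2)
Line 3: ['book', 'number', 'fast'] (min_width=16, slack=0)
Line 4: ['matrix', 'end'] (min_width=10, slack=6)

Answer: 1 1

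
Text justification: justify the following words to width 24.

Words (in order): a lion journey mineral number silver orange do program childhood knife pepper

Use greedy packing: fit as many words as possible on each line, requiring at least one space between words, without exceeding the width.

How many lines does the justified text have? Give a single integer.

Answer: 4

Derivation:
Line 1: ['a', 'lion', 'journey', 'mineral'] (min_width=22, slack=2)
Line 2: ['number', 'silver', 'orange', 'do'] (min_width=23, slack=1)
Line 3: ['program', 'childhood', 'knife'] (min_width=23, slack=1)
Line 4: ['pepper'] (min_width=6, slack=18)
Total lines: 4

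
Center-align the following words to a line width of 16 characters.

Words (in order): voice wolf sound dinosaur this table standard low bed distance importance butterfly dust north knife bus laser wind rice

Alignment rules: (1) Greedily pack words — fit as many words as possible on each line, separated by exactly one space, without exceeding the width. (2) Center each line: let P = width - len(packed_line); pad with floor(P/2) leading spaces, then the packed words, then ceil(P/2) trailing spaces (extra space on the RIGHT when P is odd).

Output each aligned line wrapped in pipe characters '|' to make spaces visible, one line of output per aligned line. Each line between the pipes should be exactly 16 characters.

Answer: |voice wolf sound|
| dinosaur this  |
| table standard |
|low bed distance|
|   importance   |
| butterfly dust |
|north knife bus |
|laser wind rice |

Derivation:
Line 1: ['voice', 'wolf', 'sound'] (min_width=16, slack=0)
Line 2: ['dinosaur', 'this'] (min_width=13, slack=3)
Line 3: ['table', 'standard'] (min_width=14, slack=2)
Line 4: ['low', 'bed', 'distance'] (min_width=16, slack=0)
Line 5: ['importance'] (min_width=10, slack=6)
Line 6: ['butterfly', 'dust'] (min_width=14, slack=2)
Line 7: ['north', 'knife', 'bus'] (min_width=15, slack=1)
Line 8: ['laser', 'wind', 'rice'] (min_width=15, slack=1)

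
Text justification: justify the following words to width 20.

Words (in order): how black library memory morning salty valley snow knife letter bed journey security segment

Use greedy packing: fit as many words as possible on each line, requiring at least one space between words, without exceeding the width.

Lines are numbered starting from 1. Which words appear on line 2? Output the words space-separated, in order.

Answer: memory morning salty

Derivation:
Line 1: ['how', 'black', 'library'] (min_width=17, slack=3)
Line 2: ['memory', 'morning', 'salty'] (min_width=20, slack=0)
Line 3: ['valley', 'snow', 'knife'] (min_width=17, slack=3)
Line 4: ['letter', 'bed', 'journey'] (min_width=18, slack=2)
Line 5: ['security', 'segment'] (min_width=16, slack=4)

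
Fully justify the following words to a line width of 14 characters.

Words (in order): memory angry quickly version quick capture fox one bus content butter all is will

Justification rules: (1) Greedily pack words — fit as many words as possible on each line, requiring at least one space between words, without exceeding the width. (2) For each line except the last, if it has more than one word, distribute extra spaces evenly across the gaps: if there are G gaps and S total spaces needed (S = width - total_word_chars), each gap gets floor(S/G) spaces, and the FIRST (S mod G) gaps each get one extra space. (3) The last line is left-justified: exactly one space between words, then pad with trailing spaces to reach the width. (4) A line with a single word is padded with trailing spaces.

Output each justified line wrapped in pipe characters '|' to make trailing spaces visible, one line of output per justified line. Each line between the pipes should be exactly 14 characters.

Answer: |memory   angry|
|quickly       |
|version  quick|
|capture    fox|
|one        bus|
|content butter|
|all is will   |

Derivation:
Line 1: ['memory', 'angry'] (min_width=12, slack=2)
Line 2: ['quickly'] (min_width=7, slack=7)
Line 3: ['version', 'quick'] (min_width=13, slack=1)
Line 4: ['capture', 'fox'] (min_width=11, slack=3)
Line 5: ['one', 'bus'] (min_width=7, slack=7)
Line 6: ['content', 'butter'] (min_width=14, slack=0)
Line 7: ['all', 'is', 'will'] (min_width=11, slack=3)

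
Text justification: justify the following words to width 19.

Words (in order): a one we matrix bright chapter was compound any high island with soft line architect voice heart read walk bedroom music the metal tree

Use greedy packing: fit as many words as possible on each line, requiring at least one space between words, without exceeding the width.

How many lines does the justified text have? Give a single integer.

Line 1: ['a', 'one', 'we', 'matrix'] (min_width=15, slack=4)
Line 2: ['bright', 'chapter', 'was'] (min_width=18, slack=1)
Line 3: ['compound', 'any', 'high'] (min_width=17, slack=2)
Line 4: ['island', 'with', 'soft'] (min_width=16, slack=3)
Line 5: ['line', 'architect'] (min_width=14, slack=5)
Line 6: ['voice', 'heart', 'read'] (min_width=16, slack=3)
Line 7: ['walk', 'bedroom', 'music'] (min_width=18, slack=1)
Line 8: ['the', 'metal', 'tree'] (min_width=14, slack=5)
Total lines: 8

Answer: 8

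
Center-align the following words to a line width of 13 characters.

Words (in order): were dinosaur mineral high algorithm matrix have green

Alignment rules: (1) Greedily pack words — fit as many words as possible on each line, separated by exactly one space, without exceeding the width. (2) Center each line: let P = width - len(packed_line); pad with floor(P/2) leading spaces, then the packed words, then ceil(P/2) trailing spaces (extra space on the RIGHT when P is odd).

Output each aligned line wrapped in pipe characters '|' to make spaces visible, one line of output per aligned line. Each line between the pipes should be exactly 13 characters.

Line 1: ['were', 'dinosaur'] (min_width=13, slack=0)
Line 2: ['mineral', 'high'] (min_width=12, slack=1)
Line 3: ['algorithm'] (min_width=9, slack=4)
Line 4: ['matrix', 'have'] (min_width=11, slack=2)
Line 5: ['green'] (min_width=5, slack=8)

Answer: |were dinosaur|
|mineral high |
|  algorithm  |
| matrix have |
|    green    |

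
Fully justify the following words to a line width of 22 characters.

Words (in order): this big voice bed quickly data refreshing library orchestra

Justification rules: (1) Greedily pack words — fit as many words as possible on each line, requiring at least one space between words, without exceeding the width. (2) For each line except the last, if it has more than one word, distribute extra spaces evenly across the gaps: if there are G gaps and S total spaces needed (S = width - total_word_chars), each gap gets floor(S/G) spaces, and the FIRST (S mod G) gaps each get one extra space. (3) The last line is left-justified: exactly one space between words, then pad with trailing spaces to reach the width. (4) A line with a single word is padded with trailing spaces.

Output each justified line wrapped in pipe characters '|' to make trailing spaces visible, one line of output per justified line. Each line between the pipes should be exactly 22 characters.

Answer: |this   big  voice  bed|
|quickly           data|
|refreshing     library|
|orchestra             |

Derivation:
Line 1: ['this', 'big', 'voice', 'bed'] (min_width=18, slack=4)
Line 2: ['quickly', 'data'] (min_width=12, slack=10)
Line 3: ['refreshing', 'library'] (min_width=18, slack=4)
Line 4: ['orchestra'] (min_width=9, slack=13)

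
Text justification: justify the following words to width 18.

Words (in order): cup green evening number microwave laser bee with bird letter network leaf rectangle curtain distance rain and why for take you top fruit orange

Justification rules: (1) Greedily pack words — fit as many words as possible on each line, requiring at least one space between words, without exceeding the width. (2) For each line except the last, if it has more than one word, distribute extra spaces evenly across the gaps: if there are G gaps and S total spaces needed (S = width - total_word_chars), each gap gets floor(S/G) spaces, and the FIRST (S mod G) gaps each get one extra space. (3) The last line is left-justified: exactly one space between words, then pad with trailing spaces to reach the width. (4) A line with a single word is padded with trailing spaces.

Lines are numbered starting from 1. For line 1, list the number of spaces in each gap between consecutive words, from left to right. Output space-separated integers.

Answer: 2 1

Derivation:
Line 1: ['cup', 'green', 'evening'] (min_width=17, slack=1)
Line 2: ['number', 'microwave'] (min_width=16, slack=2)
Line 3: ['laser', 'bee', 'with'] (min_width=14, slack=4)
Line 4: ['bird', 'letter'] (min_width=11, slack=7)
Line 5: ['network', 'leaf'] (min_width=12, slack=6)
Line 6: ['rectangle', 'curtain'] (min_width=17, slack=1)
Line 7: ['distance', 'rain', 'and'] (min_width=17, slack=1)
Line 8: ['why', 'for', 'take', 'you'] (min_width=16, slack=2)
Line 9: ['top', 'fruit', 'orange'] (min_width=16, slack=2)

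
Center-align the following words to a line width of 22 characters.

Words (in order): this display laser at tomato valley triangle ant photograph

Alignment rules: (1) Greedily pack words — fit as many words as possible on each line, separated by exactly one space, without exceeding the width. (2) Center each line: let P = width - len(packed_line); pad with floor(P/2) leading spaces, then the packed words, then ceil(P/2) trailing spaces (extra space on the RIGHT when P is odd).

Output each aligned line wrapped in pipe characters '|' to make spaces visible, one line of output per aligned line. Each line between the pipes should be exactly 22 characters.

Answer: |this display laser at |
|tomato valley triangle|
|    ant photograph    |

Derivation:
Line 1: ['this', 'display', 'laser', 'at'] (min_width=21, slack=1)
Line 2: ['tomato', 'valley', 'triangle'] (min_width=22, slack=0)
Line 3: ['ant', 'photograph'] (min_width=14, slack=8)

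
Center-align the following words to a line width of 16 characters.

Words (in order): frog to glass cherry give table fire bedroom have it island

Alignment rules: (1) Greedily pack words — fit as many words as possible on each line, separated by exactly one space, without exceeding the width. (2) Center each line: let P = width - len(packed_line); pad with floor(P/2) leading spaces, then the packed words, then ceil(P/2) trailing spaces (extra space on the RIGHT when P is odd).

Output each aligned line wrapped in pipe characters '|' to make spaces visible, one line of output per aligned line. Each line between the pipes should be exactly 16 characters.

Answer: | frog to glass  |
|  cherry give   |
|   table fire   |
|bedroom have it |
|     island     |

Derivation:
Line 1: ['frog', 'to', 'glass'] (min_width=13, slack=3)
Line 2: ['cherry', 'give'] (min_width=11, slack=5)
Line 3: ['table', 'fire'] (min_width=10, slack=6)
Line 4: ['bedroom', 'have', 'it'] (min_width=15, slack=1)
Line 5: ['island'] (min_width=6, slack=10)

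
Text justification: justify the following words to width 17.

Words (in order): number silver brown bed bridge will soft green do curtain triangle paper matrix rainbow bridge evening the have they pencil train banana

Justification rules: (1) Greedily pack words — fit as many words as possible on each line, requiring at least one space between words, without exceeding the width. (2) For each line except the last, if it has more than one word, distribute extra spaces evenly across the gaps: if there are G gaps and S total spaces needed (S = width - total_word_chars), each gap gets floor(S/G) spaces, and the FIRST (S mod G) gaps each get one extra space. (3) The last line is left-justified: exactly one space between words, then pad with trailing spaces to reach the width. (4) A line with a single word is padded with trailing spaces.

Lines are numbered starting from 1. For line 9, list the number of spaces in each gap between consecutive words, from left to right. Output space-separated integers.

Answer: 6

Derivation:
Line 1: ['number', 'silver'] (min_width=13, slack=4)
Line 2: ['brown', 'bed', 'bridge'] (min_width=16, slack=1)
Line 3: ['will', 'soft', 'green'] (min_width=15, slack=2)
Line 4: ['do', 'curtain'] (min_width=10, slack=7)
Line 5: ['triangle', 'paper'] (min_width=14, slack=3)
Line 6: ['matrix', 'rainbow'] (min_width=14, slack=3)
Line 7: ['bridge', 'evening'] (min_width=14, slack=3)
Line 8: ['the', 'have', 'they'] (min_width=13, slack=4)
Line 9: ['pencil', 'train'] (min_width=12, slack=5)
Line 10: ['banana'] (min_width=6, slack=11)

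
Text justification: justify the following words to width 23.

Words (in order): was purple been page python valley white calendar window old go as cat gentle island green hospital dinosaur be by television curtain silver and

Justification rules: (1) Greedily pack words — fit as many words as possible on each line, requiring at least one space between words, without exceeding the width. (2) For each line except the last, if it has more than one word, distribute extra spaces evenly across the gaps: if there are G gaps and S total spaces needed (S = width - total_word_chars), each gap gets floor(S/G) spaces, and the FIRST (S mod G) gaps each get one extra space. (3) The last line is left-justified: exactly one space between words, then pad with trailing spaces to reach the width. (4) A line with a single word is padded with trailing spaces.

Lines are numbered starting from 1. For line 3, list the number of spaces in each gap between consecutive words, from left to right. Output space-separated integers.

Answer: 2 1 1

Derivation:
Line 1: ['was', 'purple', 'been', 'page'] (min_width=20, slack=3)
Line 2: ['python', 'valley', 'white'] (min_width=19, slack=4)
Line 3: ['calendar', 'window', 'old', 'go'] (min_width=22, slack=1)
Line 4: ['as', 'cat', 'gentle', 'island'] (min_width=20, slack=3)
Line 5: ['green', 'hospital', 'dinosaur'] (min_width=23, slack=0)
Line 6: ['be', 'by', 'television'] (min_width=16, slack=7)
Line 7: ['curtain', 'silver', 'and'] (min_width=18, slack=5)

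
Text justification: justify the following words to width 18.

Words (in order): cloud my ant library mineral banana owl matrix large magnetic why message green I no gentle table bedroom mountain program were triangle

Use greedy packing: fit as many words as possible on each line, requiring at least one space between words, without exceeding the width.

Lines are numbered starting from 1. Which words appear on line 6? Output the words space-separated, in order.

Line 1: ['cloud', 'my', 'ant'] (min_width=12, slack=6)
Line 2: ['library', 'mineral'] (min_width=15, slack=3)
Line 3: ['banana', 'owl', 'matrix'] (min_width=17, slack=1)
Line 4: ['large', 'magnetic', 'why'] (min_width=18, slack=0)
Line 5: ['message', 'green', 'I', 'no'] (min_width=18, slack=0)
Line 6: ['gentle', 'table'] (min_width=12, slack=6)
Line 7: ['bedroom', 'mountain'] (min_width=16, slack=2)
Line 8: ['program', 'were'] (min_width=12, slack=6)
Line 9: ['triangle'] (min_width=8, slack=10)

Answer: gentle table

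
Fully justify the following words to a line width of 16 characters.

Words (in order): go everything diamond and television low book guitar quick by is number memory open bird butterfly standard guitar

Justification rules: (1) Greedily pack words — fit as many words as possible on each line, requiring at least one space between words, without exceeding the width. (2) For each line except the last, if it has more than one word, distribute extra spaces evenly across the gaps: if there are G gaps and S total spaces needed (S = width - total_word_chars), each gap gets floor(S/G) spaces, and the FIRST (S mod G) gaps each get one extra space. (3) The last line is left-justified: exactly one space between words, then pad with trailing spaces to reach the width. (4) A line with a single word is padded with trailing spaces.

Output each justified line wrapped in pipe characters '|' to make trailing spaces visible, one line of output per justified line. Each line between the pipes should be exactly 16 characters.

Line 1: ['go', 'everything'] (min_width=13, slack=3)
Line 2: ['diamond', 'and'] (min_width=11, slack=5)
Line 3: ['television', 'low'] (min_width=14, slack=2)
Line 4: ['book', 'guitar'] (min_width=11, slack=5)
Line 5: ['quick', 'by', 'is'] (min_width=11, slack=5)
Line 6: ['number', 'memory'] (min_width=13, slack=3)
Line 7: ['open', 'bird'] (min_width=9, slack=7)
Line 8: ['butterfly'] (min_width=9, slack=7)
Line 9: ['standard', 'guitar'] (min_width=15, slack=1)

Answer: |go    everything|
|diamond      and|
|television   low|
|book      guitar|
|quick    by   is|
|number    memory|
|open        bird|
|butterfly       |
|standard guitar |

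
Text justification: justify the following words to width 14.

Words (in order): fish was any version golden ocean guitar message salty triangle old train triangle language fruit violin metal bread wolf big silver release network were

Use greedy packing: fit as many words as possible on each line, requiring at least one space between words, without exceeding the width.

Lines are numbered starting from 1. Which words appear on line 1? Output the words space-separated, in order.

Line 1: ['fish', 'was', 'any'] (min_width=12, slack=2)
Line 2: ['version', 'golden'] (min_width=14, slack=0)
Line 3: ['ocean', 'guitar'] (min_width=12, slack=2)
Line 4: ['message', 'salty'] (min_width=13, slack=1)
Line 5: ['triangle', 'old'] (min_width=12, slack=2)
Line 6: ['train', 'triangle'] (min_width=14, slack=0)
Line 7: ['language', 'fruit'] (min_width=14, slack=0)
Line 8: ['violin', 'metal'] (min_width=12, slack=2)
Line 9: ['bread', 'wolf', 'big'] (min_width=14, slack=0)
Line 10: ['silver', 'release'] (min_width=14, slack=0)
Line 11: ['network', 'were'] (min_width=12, slack=2)

Answer: fish was any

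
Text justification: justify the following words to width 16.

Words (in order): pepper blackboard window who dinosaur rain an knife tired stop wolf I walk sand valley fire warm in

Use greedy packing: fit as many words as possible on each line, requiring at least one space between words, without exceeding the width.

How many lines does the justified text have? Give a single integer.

Line 1: ['pepper'] (min_width=6, slack=10)
Line 2: ['blackboard'] (min_width=10, slack=6)
Line 3: ['window', 'who'] (min_width=10, slack=6)
Line 4: ['dinosaur', 'rain', 'an'] (min_width=16, slack=0)
Line 5: ['knife', 'tired', 'stop'] (min_width=16, slack=0)
Line 6: ['wolf', 'I', 'walk', 'sand'] (min_width=16, slack=0)
Line 7: ['valley', 'fire', 'warm'] (min_width=16, slack=0)
Line 8: ['in'] (min_width=2, slack=14)
Total lines: 8

Answer: 8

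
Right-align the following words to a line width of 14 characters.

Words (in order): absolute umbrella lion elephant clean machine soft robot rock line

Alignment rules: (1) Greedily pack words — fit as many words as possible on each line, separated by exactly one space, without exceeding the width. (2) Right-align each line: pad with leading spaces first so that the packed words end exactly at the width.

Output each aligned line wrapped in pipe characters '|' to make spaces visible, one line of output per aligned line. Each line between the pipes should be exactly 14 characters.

Line 1: ['absolute'] (min_width=8, slack=6)
Line 2: ['umbrella', 'lion'] (min_width=13, slack=1)
Line 3: ['elephant', 'clean'] (min_width=14, slack=0)
Line 4: ['machine', 'soft'] (min_width=12, slack=2)
Line 5: ['robot', 'rock'] (min_width=10, slack=4)
Line 6: ['line'] (min_width=4, slack=10)

Answer: |      absolute|
| umbrella lion|
|elephant clean|
|  machine soft|
|    robot rock|
|          line|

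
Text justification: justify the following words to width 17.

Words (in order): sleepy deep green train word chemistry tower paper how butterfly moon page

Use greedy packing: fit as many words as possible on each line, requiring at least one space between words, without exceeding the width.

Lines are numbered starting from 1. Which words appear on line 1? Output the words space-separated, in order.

Line 1: ['sleepy', 'deep', 'green'] (min_width=17, slack=0)
Line 2: ['train', 'word'] (min_width=10, slack=7)
Line 3: ['chemistry', 'tower'] (min_width=15, slack=2)
Line 4: ['paper', 'how'] (min_width=9, slack=8)
Line 5: ['butterfly', 'moon'] (min_width=14, slack=3)
Line 6: ['page'] (min_width=4, slack=13)

Answer: sleepy deep green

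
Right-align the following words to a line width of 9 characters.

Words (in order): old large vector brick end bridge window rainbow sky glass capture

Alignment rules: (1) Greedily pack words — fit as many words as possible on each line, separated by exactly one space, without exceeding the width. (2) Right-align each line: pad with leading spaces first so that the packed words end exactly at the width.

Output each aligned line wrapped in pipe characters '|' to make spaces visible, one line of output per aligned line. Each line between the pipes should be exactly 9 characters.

Line 1: ['old', 'large'] (min_width=9, slack=0)
Line 2: ['vector'] (min_width=6, slack=3)
Line 3: ['brick', 'end'] (min_width=9, slack=0)
Line 4: ['bridge'] (min_width=6, slack=3)
Line 5: ['window'] (min_width=6, slack=3)
Line 6: ['rainbow'] (min_width=7, slack=2)
Line 7: ['sky', 'glass'] (min_width=9, slack=0)
Line 8: ['capture'] (min_width=7, slack=2)

Answer: |old large|
|   vector|
|brick end|
|   bridge|
|   window|
|  rainbow|
|sky glass|
|  capture|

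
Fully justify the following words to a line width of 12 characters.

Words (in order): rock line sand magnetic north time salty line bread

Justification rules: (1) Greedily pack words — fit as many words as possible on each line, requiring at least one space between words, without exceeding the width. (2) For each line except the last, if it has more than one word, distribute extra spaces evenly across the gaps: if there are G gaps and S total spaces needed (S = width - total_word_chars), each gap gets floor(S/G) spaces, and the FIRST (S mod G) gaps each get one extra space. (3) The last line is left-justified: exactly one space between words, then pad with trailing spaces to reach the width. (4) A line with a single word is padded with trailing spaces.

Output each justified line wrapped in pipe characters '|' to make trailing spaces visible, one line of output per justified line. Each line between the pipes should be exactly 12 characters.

Line 1: ['rock', 'line'] (min_width=9, slack=3)
Line 2: ['sand'] (min_width=4, slack=8)
Line 3: ['magnetic'] (min_width=8, slack=4)
Line 4: ['north', 'time'] (min_width=10, slack=2)
Line 5: ['salty', 'line'] (min_width=10, slack=2)
Line 6: ['bread'] (min_width=5, slack=7)

Answer: |rock    line|
|sand        |
|magnetic    |
|north   time|
|salty   line|
|bread       |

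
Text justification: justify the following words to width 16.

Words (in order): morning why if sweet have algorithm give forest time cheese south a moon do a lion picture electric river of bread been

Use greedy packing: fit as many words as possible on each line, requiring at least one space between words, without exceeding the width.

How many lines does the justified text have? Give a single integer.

Answer: 9

Derivation:
Line 1: ['morning', 'why', 'if'] (min_width=14, slack=2)
Line 2: ['sweet', 'have'] (min_width=10, slack=6)
Line 3: ['algorithm', 'give'] (min_width=14, slack=2)
Line 4: ['forest', 'time'] (min_width=11, slack=5)
Line 5: ['cheese', 'south', 'a'] (min_width=14, slack=2)
Line 6: ['moon', 'do', 'a', 'lion'] (min_width=14, slack=2)
Line 7: ['picture', 'electric'] (min_width=16, slack=0)
Line 8: ['river', 'of', 'bread'] (min_width=14, slack=2)
Line 9: ['been'] (min_width=4, slack=12)
Total lines: 9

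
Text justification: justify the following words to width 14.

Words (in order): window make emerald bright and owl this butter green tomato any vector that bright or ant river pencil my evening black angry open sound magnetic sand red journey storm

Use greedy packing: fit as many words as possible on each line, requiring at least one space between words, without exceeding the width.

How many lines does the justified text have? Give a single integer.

Answer: 14

Derivation:
Line 1: ['window', 'make'] (min_width=11, slack=3)
Line 2: ['emerald', 'bright'] (min_width=14, slack=0)
Line 3: ['and', 'owl', 'this'] (min_width=12, slack=2)
Line 4: ['butter', 'green'] (min_width=12, slack=2)
Line 5: ['tomato', 'any'] (min_width=10, slack=4)
Line 6: ['vector', 'that'] (min_width=11, slack=3)
Line 7: ['bright', 'or', 'ant'] (min_width=13, slack=1)
Line 8: ['river', 'pencil'] (min_width=12, slack=2)
Line 9: ['my', 'evening'] (min_width=10, slack=4)
Line 10: ['black', 'angry'] (min_width=11, slack=3)
Line 11: ['open', 'sound'] (min_width=10, slack=4)
Line 12: ['magnetic', 'sand'] (min_width=13, slack=1)
Line 13: ['red', 'journey'] (min_width=11, slack=3)
Line 14: ['storm'] (min_width=5, slack=9)
Total lines: 14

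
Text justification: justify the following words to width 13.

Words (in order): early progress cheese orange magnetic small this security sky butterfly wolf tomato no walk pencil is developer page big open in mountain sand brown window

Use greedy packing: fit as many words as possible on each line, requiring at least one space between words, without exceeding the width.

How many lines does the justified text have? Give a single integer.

Line 1: ['early'] (min_width=5, slack=8)
Line 2: ['progress'] (min_width=8, slack=5)
Line 3: ['cheese', 'orange'] (min_width=13, slack=0)
Line 4: ['magnetic'] (min_width=8, slack=5)
Line 5: ['small', 'this'] (min_width=10, slack=3)
Line 6: ['security', 'sky'] (min_width=12, slack=1)
Line 7: ['butterfly'] (min_width=9, slack=4)
Line 8: ['wolf', 'tomato'] (min_width=11, slack=2)
Line 9: ['no', 'walk'] (min_width=7, slack=6)
Line 10: ['pencil', 'is'] (min_width=9, slack=4)
Line 11: ['developer'] (min_width=9, slack=4)
Line 12: ['page', 'big', 'open'] (min_width=13, slack=0)
Line 13: ['in', 'mountain'] (min_width=11, slack=2)
Line 14: ['sand', 'brown'] (min_width=10, slack=3)
Line 15: ['window'] (min_width=6, slack=7)
Total lines: 15

Answer: 15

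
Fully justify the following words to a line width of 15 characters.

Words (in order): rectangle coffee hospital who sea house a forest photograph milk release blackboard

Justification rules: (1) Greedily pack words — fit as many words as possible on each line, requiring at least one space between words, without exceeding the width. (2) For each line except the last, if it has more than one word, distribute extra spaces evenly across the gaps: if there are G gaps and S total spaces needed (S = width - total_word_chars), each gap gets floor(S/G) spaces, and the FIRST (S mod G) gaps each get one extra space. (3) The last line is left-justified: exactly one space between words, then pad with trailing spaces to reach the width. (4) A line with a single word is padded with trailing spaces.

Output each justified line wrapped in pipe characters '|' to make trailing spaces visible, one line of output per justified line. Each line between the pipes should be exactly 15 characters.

Answer: |rectangle      |
|coffee hospital|
|who sea house a|
|forest         |
|photograph milk|
|release        |
|blackboard     |

Derivation:
Line 1: ['rectangle'] (min_width=9, slack=6)
Line 2: ['coffee', 'hospital'] (min_width=15, slack=0)
Line 3: ['who', 'sea', 'house', 'a'] (min_width=15, slack=0)
Line 4: ['forest'] (min_width=6, slack=9)
Line 5: ['photograph', 'milk'] (min_width=15, slack=0)
Line 6: ['release'] (min_width=7, slack=8)
Line 7: ['blackboard'] (min_width=10, slack=5)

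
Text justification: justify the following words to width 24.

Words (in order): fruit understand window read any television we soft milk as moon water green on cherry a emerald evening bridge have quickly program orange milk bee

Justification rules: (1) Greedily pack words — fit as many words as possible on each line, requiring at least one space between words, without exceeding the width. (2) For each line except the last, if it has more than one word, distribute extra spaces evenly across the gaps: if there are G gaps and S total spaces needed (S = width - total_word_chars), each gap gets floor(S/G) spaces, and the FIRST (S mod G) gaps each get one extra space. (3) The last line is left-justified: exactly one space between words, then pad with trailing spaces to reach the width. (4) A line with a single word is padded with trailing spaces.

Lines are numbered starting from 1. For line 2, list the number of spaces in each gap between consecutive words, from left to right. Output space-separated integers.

Answer: 2 2 1

Derivation:
Line 1: ['fruit', 'understand', 'window'] (min_width=23, slack=1)
Line 2: ['read', 'any', 'television', 'we'] (min_width=22, slack=2)
Line 3: ['soft', 'milk', 'as', 'moon', 'water'] (min_width=23, slack=1)
Line 4: ['green', 'on', 'cherry', 'a'] (min_width=17, slack=7)
Line 5: ['emerald', 'evening', 'bridge'] (min_width=22, slack=2)
Line 6: ['have', 'quickly', 'program'] (min_width=20, slack=4)
Line 7: ['orange', 'milk', 'bee'] (min_width=15, slack=9)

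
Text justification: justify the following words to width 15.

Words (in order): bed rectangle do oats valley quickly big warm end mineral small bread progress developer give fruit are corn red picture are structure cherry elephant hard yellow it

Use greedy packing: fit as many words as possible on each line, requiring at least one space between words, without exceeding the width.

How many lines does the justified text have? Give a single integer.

Answer: 12

Derivation:
Line 1: ['bed', 'rectangle'] (min_width=13, slack=2)
Line 2: ['do', 'oats', 'valley'] (min_width=14, slack=1)
Line 3: ['quickly', 'big'] (min_width=11, slack=4)
Line 4: ['warm', 'end'] (min_width=8, slack=7)
Line 5: ['mineral', 'small'] (min_width=13, slack=2)
Line 6: ['bread', 'progress'] (min_width=14, slack=1)
Line 7: ['developer', 'give'] (min_width=14, slack=1)
Line 8: ['fruit', 'are', 'corn'] (min_width=14, slack=1)
Line 9: ['red', 'picture', 'are'] (min_width=15, slack=0)
Line 10: ['structure'] (min_width=9, slack=6)
Line 11: ['cherry', 'elephant'] (min_width=15, slack=0)
Line 12: ['hard', 'yellow', 'it'] (min_width=14, slack=1)
Total lines: 12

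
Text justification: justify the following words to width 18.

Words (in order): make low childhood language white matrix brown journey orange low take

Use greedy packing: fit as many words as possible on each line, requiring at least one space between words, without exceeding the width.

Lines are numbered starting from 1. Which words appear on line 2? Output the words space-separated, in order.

Line 1: ['make', 'low', 'childhood'] (min_width=18, slack=0)
Line 2: ['language', 'white'] (min_width=14, slack=4)
Line 3: ['matrix', 'brown'] (min_width=12, slack=6)
Line 4: ['journey', 'orange', 'low'] (min_width=18, slack=0)
Line 5: ['take'] (min_width=4, slack=14)

Answer: language white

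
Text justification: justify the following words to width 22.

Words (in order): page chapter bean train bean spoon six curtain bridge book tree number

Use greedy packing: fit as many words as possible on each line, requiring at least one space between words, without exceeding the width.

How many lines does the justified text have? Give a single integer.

Answer: 4

Derivation:
Line 1: ['page', 'chapter', 'bean'] (min_width=17, slack=5)
Line 2: ['train', 'bean', 'spoon', 'six'] (min_width=20, slack=2)
Line 3: ['curtain', 'bridge', 'book'] (min_width=19, slack=3)
Line 4: ['tree', 'number'] (min_width=11, slack=11)
Total lines: 4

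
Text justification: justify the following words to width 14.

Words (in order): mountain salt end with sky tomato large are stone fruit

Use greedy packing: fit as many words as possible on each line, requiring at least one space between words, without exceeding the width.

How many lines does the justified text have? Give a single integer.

Answer: 5

Derivation:
Line 1: ['mountain', 'salt'] (min_width=13, slack=1)
Line 2: ['end', 'with', 'sky'] (min_width=12, slack=2)
Line 3: ['tomato', 'large'] (min_width=12, slack=2)
Line 4: ['are', 'stone'] (min_width=9, slack=5)
Line 5: ['fruit'] (min_width=5, slack=9)
Total lines: 5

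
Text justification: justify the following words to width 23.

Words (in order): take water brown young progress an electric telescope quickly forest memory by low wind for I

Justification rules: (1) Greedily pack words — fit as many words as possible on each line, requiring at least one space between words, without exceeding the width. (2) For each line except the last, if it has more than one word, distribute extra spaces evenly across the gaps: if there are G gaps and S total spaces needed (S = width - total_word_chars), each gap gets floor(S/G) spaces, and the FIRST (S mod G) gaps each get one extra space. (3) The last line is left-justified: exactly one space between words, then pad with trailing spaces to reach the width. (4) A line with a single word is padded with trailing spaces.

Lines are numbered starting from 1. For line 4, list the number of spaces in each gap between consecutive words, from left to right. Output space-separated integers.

Line 1: ['take', 'water', 'brown', 'young'] (min_width=22, slack=1)
Line 2: ['progress', 'an', 'electric'] (min_width=20, slack=3)
Line 3: ['telescope', 'quickly'] (min_width=17, slack=6)
Line 4: ['forest', 'memory', 'by', 'low'] (min_width=20, slack=3)
Line 5: ['wind', 'for', 'I'] (min_width=10, slack=13)

Answer: 2 2 2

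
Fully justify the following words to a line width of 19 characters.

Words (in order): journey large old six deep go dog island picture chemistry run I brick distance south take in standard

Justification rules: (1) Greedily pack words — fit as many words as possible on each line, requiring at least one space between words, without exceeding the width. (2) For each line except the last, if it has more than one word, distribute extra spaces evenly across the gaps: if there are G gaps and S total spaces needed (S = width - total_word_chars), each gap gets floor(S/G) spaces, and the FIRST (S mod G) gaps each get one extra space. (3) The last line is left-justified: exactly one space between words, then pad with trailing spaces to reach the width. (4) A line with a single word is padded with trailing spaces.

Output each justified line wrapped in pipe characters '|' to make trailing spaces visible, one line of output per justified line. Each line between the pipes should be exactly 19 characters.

Line 1: ['journey', 'large', 'old'] (min_width=17, slack=2)
Line 2: ['six', 'deep', 'go', 'dog'] (min_width=15, slack=4)
Line 3: ['island', 'picture'] (min_width=14, slack=5)
Line 4: ['chemistry', 'run', 'I'] (min_width=15, slack=4)
Line 5: ['brick', 'distance'] (min_width=14, slack=5)
Line 6: ['south', 'take', 'in'] (min_width=13, slack=6)
Line 7: ['standard'] (min_width=8, slack=11)

Answer: |journey  large  old|
|six   deep  go  dog|
|island      picture|
|chemistry   run   I|
|brick      distance|
|south    take    in|
|standard           |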